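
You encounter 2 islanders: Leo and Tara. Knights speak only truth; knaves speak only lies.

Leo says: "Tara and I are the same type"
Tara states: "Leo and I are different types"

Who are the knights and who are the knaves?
Leo is a knave.
Tara is a knight.

Verification:
- Leo (knave) says "Tara and I are the same type" - this is FALSE (a lie) because Leo is a knave and Tara is a knight.
- Tara (knight) says "Leo and I are different types" - this is TRUE because Tara is a knight and Leo is a knave.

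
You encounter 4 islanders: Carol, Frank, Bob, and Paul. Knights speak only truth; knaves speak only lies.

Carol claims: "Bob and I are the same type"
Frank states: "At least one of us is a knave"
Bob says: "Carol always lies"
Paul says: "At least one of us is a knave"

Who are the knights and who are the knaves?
Carol is a knave.
Frank is a knight.
Bob is a knight.
Paul is a knight.

Verification:
- Carol (knave) says "Bob and I are the same type" - this is FALSE (a lie) because Carol is a knave and Bob is a knight.
- Frank (knight) says "At least one of us is a knave" - this is TRUE because Carol is a knave.
- Bob (knight) says "Carol always lies" - this is TRUE because Carol is a knave.
- Paul (knight) says "At least one of us is a knave" - this is TRUE because Carol is a knave.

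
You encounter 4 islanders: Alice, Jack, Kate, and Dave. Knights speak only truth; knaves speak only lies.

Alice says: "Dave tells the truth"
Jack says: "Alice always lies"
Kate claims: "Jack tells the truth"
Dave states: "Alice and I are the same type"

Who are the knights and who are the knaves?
Alice is a knight.
Jack is a knave.
Kate is a knave.
Dave is a knight.

Verification:
- Alice (knight) says "Dave tells the truth" - this is TRUE because Dave is a knight.
- Jack (knave) says "Alice always lies" - this is FALSE (a lie) because Alice is a knight.
- Kate (knave) says "Jack tells the truth" - this is FALSE (a lie) because Jack is a knave.
- Dave (knight) says "Alice and I are the same type" - this is TRUE because Dave is a knight and Alice is a knight.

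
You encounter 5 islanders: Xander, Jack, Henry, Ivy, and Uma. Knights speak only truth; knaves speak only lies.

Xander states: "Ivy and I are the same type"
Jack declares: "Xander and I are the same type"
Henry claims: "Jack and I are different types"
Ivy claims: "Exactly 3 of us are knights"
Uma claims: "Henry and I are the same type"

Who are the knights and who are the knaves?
Xander is a knight.
Jack is a knave.
Henry is a knight.
Ivy is a knight.
Uma is a knave.

Verification:
- Xander (knight) says "Ivy and I are the same type" - this is TRUE because Xander is a knight and Ivy is a knight.
- Jack (knave) says "Xander and I are the same type" - this is FALSE (a lie) because Jack is a knave and Xander is a knight.
- Henry (knight) says "Jack and I are different types" - this is TRUE because Henry is a knight and Jack is a knave.
- Ivy (knight) says "Exactly 3 of us are knights" - this is TRUE because there are 3 knights.
- Uma (knave) says "Henry and I are the same type" - this is FALSE (a lie) because Uma is a knave and Henry is a knight.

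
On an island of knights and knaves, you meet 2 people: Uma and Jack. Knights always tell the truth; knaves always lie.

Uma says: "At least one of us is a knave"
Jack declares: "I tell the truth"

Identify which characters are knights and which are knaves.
Uma is a knight.
Jack is a knave.

Verification:
- Uma (knight) says "At least one of us is a knave" - this is TRUE because Jack is a knave.
- Jack (knave) says "I tell the truth" - this is FALSE (a lie) because Jack is a knave.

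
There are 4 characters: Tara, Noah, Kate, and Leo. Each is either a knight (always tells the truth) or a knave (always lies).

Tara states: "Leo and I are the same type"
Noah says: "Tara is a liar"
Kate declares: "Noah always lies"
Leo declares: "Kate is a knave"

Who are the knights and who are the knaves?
Tara is a knave.
Noah is a knight.
Kate is a knave.
Leo is a knight.

Verification:
- Tara (knave) says "Leo and I are the same type" - this is FALSE (a lie) because Tara is a knave and Leo is a knight.
- Noah (knight) says "Tara is a liar" - this is TRUE because Tara is a knave.
- Kate (knave) says "Noah always lies" - this is FALSE (a lie) because Noah is a knight.
- Leo (knight) says "Kate is a knave" - this is TRUE because Kate is a knave.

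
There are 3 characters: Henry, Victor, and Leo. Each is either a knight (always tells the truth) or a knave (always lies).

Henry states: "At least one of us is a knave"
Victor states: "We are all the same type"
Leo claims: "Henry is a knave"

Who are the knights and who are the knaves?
Henry is a knight.
Victor is a knave.
Leo is a knave.

Verification:
- Henry (knight) says "At least one of us is a knave" - this is TRUE because Victor and Leo are knaves.
- Victor (knave) says "We are all the same type" - this is FALSE (a lie) because Henry is a knight and Victor and Leo are knaves.
- Leo (knave) says "Henry is a knave" - this is FALSE (a lie) because Henry is a knight.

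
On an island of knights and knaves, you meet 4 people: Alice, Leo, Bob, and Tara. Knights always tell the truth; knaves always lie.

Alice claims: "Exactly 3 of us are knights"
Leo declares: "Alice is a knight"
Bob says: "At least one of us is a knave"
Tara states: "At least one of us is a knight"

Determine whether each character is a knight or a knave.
Alice is a knave.
Leo is a knave.
Bob is a knight.
Tara is a knight.

Verification:
- Alice (knave) says "Exactly 3 of us are knights" - this is FALSE (a lie) because there are 2 knights.
- Leo (knave) says "Alice is a knight" - this is FALSE (a lie) because Alice is a knave.
- Bob (knight) says "At least one of us is a knave" - this is TRUE because Alice and Leo are knaves.
- Tara (knight) says "At least one of us is a knight" - this is TRUE because Bob and Tara are knights.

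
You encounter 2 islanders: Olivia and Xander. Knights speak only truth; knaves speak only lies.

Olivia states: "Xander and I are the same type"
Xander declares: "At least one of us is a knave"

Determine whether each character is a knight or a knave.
Olivia is a knave.
Xander is a knight.

Verification:
- Olivia (knave) says "Xander and I are the same type" - this is FALSE (a lie) because Olivia is a knave and Xander is a knight.
- Xander (knight) says "At least one of us is a knave" - this is TRUE because Olivia is a knave.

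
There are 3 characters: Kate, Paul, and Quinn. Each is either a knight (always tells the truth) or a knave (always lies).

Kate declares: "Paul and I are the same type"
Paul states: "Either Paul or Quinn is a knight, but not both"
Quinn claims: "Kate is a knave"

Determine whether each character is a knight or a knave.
Kate is a knight.
Paul is a knight.
Quinn is a knave.

Verification:
- Kate (knight) says "Paul and I are the same type" - this is TRUE because Kate is a knight and Paul is a knight.
- Paul (knight) says "Either Paul or Quinn is a knight, but not both" - this is TRUE because Paul is a knight and Quinn is a knave.
- Quinn (knave) says "Kate is a knave" - this is FALSE (a lie) because Kate is a knight.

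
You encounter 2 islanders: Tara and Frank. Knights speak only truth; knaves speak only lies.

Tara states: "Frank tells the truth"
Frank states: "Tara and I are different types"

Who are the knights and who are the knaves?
Tara is a knave.
Frank is a knave.

Verification:
- Tara (knave) says "Frank tells the truth" - this is FALSE (a lie) because Frank is a knave.
- Frank (knave) says "Tara and I are different types" - this is FALSE (a lie) because Frank is a knave and Tara is a knave.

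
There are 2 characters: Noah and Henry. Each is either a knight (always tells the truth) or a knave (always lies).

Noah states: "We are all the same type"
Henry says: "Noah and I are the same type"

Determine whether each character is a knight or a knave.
Noah is a knight.
Henry is a knight.

Verification:
- Noah (knight) says "We are all the same type" - this is TRUE because Noah and Henry are knights.
- Henry (knight) says "Noah and I are the same type" - this is TRUE because Henry is a knight and Noah is a knight.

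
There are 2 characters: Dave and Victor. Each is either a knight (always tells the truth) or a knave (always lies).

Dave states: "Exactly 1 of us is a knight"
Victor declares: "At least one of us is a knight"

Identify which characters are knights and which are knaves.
Dave is a knave.
Victor is a knave.

Verification:
- Dave (knave) says "Exactly 1 of us is a knight" - this is FALSE (a lie) because there are 0 knights.
- Victor (knave) says "At least one of us is a knight" - this is FALSE (a lie) because no one is a knight.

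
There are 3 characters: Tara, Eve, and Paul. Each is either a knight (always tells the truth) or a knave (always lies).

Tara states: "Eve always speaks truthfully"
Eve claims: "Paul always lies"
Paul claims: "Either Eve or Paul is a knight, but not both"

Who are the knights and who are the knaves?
Tara is a knave.
Eve is a knave.
Paul is a knight.

Verification:
- Tara (knave) says "Eve always speaks truthfully" - this is FALSE (a lie) because Eve is a knave.
- Eve (knave) says "Paul always lies" - this is FALSE (a lie) because Paul is a knight.
- Paul (knight) says "Either Eve or Paul is a knight, but not both" - this is TRUE because Eve is a knave and Paul is a knight.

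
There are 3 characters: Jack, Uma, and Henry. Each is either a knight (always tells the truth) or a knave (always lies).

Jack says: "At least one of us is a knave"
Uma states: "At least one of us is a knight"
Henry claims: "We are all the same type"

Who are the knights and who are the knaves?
Jack is a knight.
Uma is a knight.
Henry is a knave.

Verification:
- Jack (knight) says "At least one of us is a knave" - this is TRUE because Henry is a knave.
- Uma (knight) says "At least one of us is a knight" - this is TRUE because Jack and Uma are knights.
- Henry (knave) says "We are all the same type" - this is FALSE (a lie) because Jack and Uma are knights and Henry is a knave.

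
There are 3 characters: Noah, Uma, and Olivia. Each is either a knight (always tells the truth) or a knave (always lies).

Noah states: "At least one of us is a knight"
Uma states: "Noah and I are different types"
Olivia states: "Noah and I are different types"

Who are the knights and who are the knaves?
Noah is a knave.
Uma is a knave.
Olivia is a knave.

Verification:
- Noah (knave) says "At least one of us is a knight" - this is FALSE (a lie) because no one is a knight.
- Uma (knave) says "Noah and I are different types" - this is FALSE (a lie) because Uma is a knave and Noah is a knave.
- Olivia (knave) says "Noah and I are different types" - this is FALSE (a lie) because Olivia is a knave and Noah is a knave.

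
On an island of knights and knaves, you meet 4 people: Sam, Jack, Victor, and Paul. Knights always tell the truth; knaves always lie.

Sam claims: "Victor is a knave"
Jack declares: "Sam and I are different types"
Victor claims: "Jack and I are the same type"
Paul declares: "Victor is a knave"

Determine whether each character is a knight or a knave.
Sam is a knave.
Jack is a knight.
Victor is a knight.
Paul is a knave.

Verification:
- Sam (knave) says "Victor is a knave" - this is FALSE (a lie) because Victor is a knight.
- Jack (knight) says "Sam and I are different types" - this is TRUE because Jack is a knight and Sam is a knave.
- Victor (knight) says "Jack and I are the same type" - this is TRUE because Victor is a knight and Jack is a knight.
- Paul (knave) says "Victor is a knave" - this is FALSE (a lie) because Victor is a knight.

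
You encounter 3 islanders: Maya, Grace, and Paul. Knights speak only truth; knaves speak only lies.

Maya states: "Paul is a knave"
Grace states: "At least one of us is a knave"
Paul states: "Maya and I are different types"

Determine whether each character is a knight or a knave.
Maya is a knave.
Grace is a knight.
Paul is a knight.

Verification:
- Maya (knave) says "Paul is a knave" - this is FALSE (a lie) because Paul is a knight.
- Grace (knight) says "At least one of us is a knave" - this is TRUE because Maya is a knave.
- Paul (knight) says "Maya and I are different types" - this is TRUE because Paul is a knight and Maya is a knave.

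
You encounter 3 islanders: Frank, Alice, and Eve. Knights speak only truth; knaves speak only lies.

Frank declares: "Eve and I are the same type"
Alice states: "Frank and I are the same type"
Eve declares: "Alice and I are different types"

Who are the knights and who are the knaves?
Frank is a knight.
Alice is a knave.
Eve is a knight.

Verification:
- Frank (knight) says "Eve and I are the same type" - this is TRUE because Frank is a knight and Eve is a knight.
- Alice (knave) says "Frank and I are the same type" - this is FALSE (a lie) because Alice is a knave and Frank is a knight.
- Eve (knight) says "Alice and I are different types" - this is TRUE because Eve is a knight and Alice is a knave.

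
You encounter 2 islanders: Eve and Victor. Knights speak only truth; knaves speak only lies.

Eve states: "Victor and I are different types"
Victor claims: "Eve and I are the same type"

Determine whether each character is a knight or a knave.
Eve is a knight.
Victor is a knave.

Verification:
- Eve (knight) says "Victor and I are different types" - this is TRUE because Eve is a knight and Victor is a knave.
- Victor (knave) says "Eve and I are the same type" - this is FALSE (a lie) because Victor is a knave and Eve is a knight.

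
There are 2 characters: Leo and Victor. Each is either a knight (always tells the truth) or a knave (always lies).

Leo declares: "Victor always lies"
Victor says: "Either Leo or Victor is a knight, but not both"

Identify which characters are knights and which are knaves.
Leo is a knave.
Victor is a knight.

Verification:
- Leo (knave) says "Victor always lies" - this is FALSE (a lie) because Victor is a knight.
- Victor (knight) says "Either Leo or Victor is a knight, but not both" - this is TRUE because Leo is a knave and Victor is a knight.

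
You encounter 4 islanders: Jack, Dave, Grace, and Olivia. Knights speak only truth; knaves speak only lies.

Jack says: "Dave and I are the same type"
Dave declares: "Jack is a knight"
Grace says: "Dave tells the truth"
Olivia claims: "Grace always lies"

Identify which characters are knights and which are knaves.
Jack is a knight.
Dave is a knight.
Grace is a knight.
Olivia is a knave.

Verification:
- Jack (knight) says "Dave and I are the same type" - this is TRUE because Jack is a knight and Dave is a knight.
- Dave (knight) says "Jack is a knight" - this is TRUE because Jack is a knight.
- Grace (knight) says "Dave tells the truth" - this is TRUE because Dave is a knight.
- Olivia (knave) says "Grace always lies" - this is FALSE (a lie) because Grace is a knight.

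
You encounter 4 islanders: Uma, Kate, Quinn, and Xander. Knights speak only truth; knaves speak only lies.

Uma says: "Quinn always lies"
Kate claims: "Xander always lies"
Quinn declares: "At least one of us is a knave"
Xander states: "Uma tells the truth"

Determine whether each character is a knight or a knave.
Uma is a knave.
Kate is a knight.
Quinn is a knight.
Xander is a knave.

Verification:
- Uma (knave) says "Quinn always lies" - this is FALSE (a lie) because Quinn is a knight.
- Kate (knight) says "Xander always lies" - this is TRUE because Xander is a knave.
- Quinn (knight) says "At least one of us is a knave" - this is TRUE because Uma and Xander are knaves.
- Xander (knave) says "Uma tells the truth" - this is FALSE (a lie) because Uma is a knave.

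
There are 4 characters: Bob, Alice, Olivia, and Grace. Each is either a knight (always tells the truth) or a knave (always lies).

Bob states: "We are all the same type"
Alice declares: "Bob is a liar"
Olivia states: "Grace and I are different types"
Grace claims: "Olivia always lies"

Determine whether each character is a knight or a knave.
Bob is a knave.
Alice is a knight.
Olivia is a knight.
Grace is a knave.

Verification:
- Bob (knave) says "We are all the same type" - this is FALSE (a lie) because Alice and Olivia are knights and Bob and Grace are knaves.
- Alice (knight) says "Bob is a liar" - this is TRUE because Bob is a knave.
- Olivia (knight) says "Grace and I are different types" - this is TRUE because Olivia is a knight and Grace is a knave.
- Grace (knave) says "Olivia always lies" - this is FALSE (a lie) because Olivia is a knight.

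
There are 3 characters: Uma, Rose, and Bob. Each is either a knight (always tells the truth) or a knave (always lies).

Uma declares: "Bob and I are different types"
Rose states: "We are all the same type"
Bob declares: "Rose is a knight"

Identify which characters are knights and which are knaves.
Uma is a knight.
Rose is a knave.
Bob is a knave.

Verification:
- Uma (knight) says "Bob and I are different types" - this is TRUE because Uma is a knight and Bob is a knave.
- Rose (knave) says "We are all the same type" - this is FALSE (a lie) because Uma is a knight and Rose and Bob are knaves.
- Bob (knave) says "Rose is a knight" - this is FALSE (a lie) because Rose is a knave.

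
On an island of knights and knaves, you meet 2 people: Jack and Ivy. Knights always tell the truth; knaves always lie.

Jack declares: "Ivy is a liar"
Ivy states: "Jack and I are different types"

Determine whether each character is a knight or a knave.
Jack is a knave.
Ivy is a knight.

Verification:
- Jack (knave) says "Ivy is a liar" - this is FALSE (a lie) because Ivy is a knight.
- Ivy (knight) says "Jack and I are different types" - this is TRUE because Ivy is a knight and Jack is a knave.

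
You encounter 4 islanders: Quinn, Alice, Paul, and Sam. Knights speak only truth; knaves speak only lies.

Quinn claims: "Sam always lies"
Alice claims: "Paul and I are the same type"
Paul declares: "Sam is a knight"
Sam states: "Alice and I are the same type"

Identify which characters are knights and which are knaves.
Quinn is a knave.
Alice is a knight.
Paul is a knight.
Sam is a knight.

Verification:
- Quinn (knave) says "Sam always lies" - this is FALSE (a lie) because Sam is a knight.
- Alice (knight) says "Paul and I are the same type" - this is TRUE because Alice is a knight and Paul is a knight.
- Paul (knight) says "Sam is a knight" - this is TRUE because Sam is a knight.
- Sam (knight) says "Alice and I are the same type" - this is TRUE because Sam is a knight and Alice is a knight.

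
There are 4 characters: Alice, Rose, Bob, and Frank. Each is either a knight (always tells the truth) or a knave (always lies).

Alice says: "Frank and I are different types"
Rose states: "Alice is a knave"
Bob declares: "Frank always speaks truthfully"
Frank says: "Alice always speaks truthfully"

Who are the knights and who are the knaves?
Alice is a knave.
Rose is a knight.
Bob is a knave.
Frank is a knave.

Verification:
- Alice (knave) says "Frank and I are different types" - this is FALSE (a lie) because Alice is a knave and Frank is a knave.
- Rose (knight) says "Alice is a knave" - this is TRUE because Alice is a knave.
- Bob (knave) says "Frank always speaks truthfully" - this is FALSE (a lie) because Frank is a knave.
- Frank (knave) says "Alice always speaks truthfully" - this is FALSE (a lie) because Alice is a knave.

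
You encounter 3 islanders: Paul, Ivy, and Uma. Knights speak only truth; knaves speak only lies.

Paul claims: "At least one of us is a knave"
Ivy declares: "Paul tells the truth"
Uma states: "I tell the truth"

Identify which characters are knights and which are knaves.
Paul is a knight.
Ivy is a knight.
Uma is a knave.

Verification:
- Paul (knight) says "At least one of us is a knave" - this is TRUE because Uma is a knave.
- Ivy (knight) says "Paul tells the truth" - this is TRUE because Paul is a knight.
- Uma (knave) says "I tell the truth" - this is FALSE (a lie) because Uma is a knave.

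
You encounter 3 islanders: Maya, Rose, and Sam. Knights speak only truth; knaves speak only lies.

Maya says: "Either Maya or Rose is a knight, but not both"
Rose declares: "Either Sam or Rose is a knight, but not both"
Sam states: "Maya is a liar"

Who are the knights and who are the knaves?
Maya is a knight.
Rose is a knave.
Sam is a knave.

Verification:
- Maya (knight) says "Either Maya or Rose is a knight, but not both" - this is TRUE because Maya is a knight and Rose is a knave.
- Rose (knave) says "Either Sam or Rose is a knight, but not both" - this is FALSE (a lie) because Sam is a knave and Rose is a knave.
- Sam (knave) says "Maya is a liar" - this is FALSE (a lie) because Maya is a knight.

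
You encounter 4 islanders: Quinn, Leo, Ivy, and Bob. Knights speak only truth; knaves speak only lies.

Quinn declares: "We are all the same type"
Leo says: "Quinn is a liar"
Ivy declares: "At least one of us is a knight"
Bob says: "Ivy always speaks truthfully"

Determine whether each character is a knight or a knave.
Quinn is a knave.
Leo is a knight.
Ivy is a knight.
Bob is a knight.

Verification:
- Quinn (knave) says "We are all the same type" - this is FALSE (a lie) because Leo, Ivy, and Bob are knights and Quinn is a knave.
- Leo (knight) says "Quinn is a liar" - this is TRUE because Quinn is a knave.
- Ivy (knight) says "At least one of us is a knight" - this is TRUE because Leo, Ivy, and Bob are knights.
- Bob (knight) says "Ivy always speaks truthfully" - this is TRUE because Ivy is a knight.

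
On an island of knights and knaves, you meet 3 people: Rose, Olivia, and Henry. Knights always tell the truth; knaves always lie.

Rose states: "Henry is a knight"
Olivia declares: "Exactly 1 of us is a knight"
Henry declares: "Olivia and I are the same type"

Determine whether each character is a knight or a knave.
Rose is a knave.
Olivia is a knight.
Henry is a knave.

Verification:
- Rose (knave) says "Henry is a knight" - this is FALSE (a lie) because Henry is a knave.
- Olivia (knight) says "Exactly 1 of us is a knight" - this is TRUE because there are 1 knights.
- Henry (knave) says "Olivia and I are the same type" - this is FALSE (a lie) because Henry is a knave and Olivia is a knight.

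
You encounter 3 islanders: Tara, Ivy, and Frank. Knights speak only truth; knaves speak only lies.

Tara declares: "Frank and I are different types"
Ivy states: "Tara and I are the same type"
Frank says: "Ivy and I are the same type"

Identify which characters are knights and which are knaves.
Tara is a knight.
Ivy is a knight.
Frank is a knave.

Verification:
- Tara (knight) says "Frank and I are different types" - this is TRUE because Tara is a knight and Frank is a knave.
- Ivy (knight) says "Tara and I are the same type" - this is TRUE because Ivy is a knight and Tara is a knight.
- Frank (knave) says "Ivy and I are the same type" - this is FALSE (a lie) because Frank is a knave and Ivy is a knight.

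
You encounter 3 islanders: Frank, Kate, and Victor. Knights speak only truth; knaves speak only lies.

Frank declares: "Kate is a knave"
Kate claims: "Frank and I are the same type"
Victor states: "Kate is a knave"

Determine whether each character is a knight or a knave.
Frank is a knight.
Kate is a knave.
Victor is a knight.

Verification:
- Frank (knight) says "Kate is a knave" - this is TRUE because Kate is a knave.
- Kate (knave) says "Frank and I are the same type" - this is FALSE (a lie) because Kate is a knave and Frank is a knight.
- Victor (knight) says "Kate is a knave" - this is TRUE because Kate is a knave.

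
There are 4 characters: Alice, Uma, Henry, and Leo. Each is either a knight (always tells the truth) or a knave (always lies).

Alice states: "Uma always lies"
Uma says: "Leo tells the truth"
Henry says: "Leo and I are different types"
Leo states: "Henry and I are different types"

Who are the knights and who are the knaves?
Alice is a knight.
Uma is a knave.
Henry is a knave.
Leo is a knave.

Verification:
- Alice (knight) says "Uma always lies" - this is TRUE because Uma is a knave.
- Uma (knave) says "Leo tells the truth" - this is FALSE (a lie) because Leo is a knave.
- Henry (knave) says "Leo and I are different types" - this is FALSE (a lie) because Henry is a knave and Leo is a knave.
- Leo (knave) says "Henry and I are different types" - this is FALSE (a lie) because Leo is a knave and Henry is a knave.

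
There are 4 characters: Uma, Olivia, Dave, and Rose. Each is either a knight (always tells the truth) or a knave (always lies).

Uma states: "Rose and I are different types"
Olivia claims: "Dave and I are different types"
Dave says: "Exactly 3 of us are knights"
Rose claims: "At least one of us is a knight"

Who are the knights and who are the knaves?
Uma is a knave.
Olivia is a knave.
Dave is a knave.
Rose is a knave.

Verification:
- Uma (knave) says "Rose and I are different types" - this is FALSE (a lie) because Uma is a knave and Rose is a knave.
- Olivia (knave) says "Dave and I are different types" - this is FALSE (a lie) because Olivia is a knave and Dave is a knave.
- Dave (knave) says "Exactly 3 of us are knights" - this is FALSE (a lie) because there are 0 knights.
- Rose (knave) says "At least one of us is a knight" - this is FALSE (a lie) because no one is a knight.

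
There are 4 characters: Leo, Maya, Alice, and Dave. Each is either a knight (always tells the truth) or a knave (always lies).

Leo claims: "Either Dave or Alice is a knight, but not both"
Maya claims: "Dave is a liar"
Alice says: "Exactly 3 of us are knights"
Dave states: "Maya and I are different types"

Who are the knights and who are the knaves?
Leo is a knight.
Maya is a knave.
Alice is a knave.
Dave is a knight.

Verification:
- Leo (knight) says "Either Dave or Alice is a knight, but not both" - this is TRUE because Dave is a knight and Alice is a knave.
- Maya (knave) says "Dave is a liar" - this is FALSE (a lie) because Dave is a knight.
- Alice (knave) says "Exactly 3 of us are knights" - this is FALSE (a lie) because there are 2 knights.
- Dave (knight) says "Maya and I are different types" - this is TRUE because Dave is a knight and Maya is a knave.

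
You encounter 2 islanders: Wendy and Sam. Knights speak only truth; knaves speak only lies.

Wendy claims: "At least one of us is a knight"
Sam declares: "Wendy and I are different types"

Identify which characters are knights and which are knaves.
Wendy is a knave.
Sam is a knave.

Verification:
- Wendy (knave) says "At least one of us is a knight" - this is FALSE (a lie) because no one is a knight.
- Sam (knave) says "Wendy and I are different types" - this is FALSE (a lie) because Sam is a knave and Wendy is a knave.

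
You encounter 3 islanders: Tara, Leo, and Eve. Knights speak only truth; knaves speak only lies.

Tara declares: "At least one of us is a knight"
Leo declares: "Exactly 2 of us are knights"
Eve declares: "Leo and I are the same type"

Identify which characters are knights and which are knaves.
Tara is a knight.
Leo is a knight.
Eve is a knave.

Verification:
- Tara (knight) says "At least one of us is a knight" - this is TRUE because Tara and Leo are knights.
- Leo (knight) says "Exactly 2 of us are knights" - this is TRUE because there are 2 knights.
- Eve (knave) says "Leo and I are the same type" - this is FALSE (a lie) because Eve is a knave and Leo is a knight.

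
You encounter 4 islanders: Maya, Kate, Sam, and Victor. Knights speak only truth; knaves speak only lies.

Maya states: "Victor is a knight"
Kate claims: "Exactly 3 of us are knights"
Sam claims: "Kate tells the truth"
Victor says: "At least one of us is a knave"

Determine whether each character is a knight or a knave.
Maya is a knight.
Kate is a knave.
Sam is a knave.
Victor is a knight.

Verification:
- Maya (knight) says "Victor is a knight" - this is TRUE because Victor is a knight.
- Kate (knave) says "Exactly 3 of us are knights" - this is FALSE (a lie) because there are 2 knights.
- Sam (knave) says "Kate tells the truth" - this is FALSE (a lie) because Kate is a knave.
- Victor (knight) says "At least one of us is a knave" - this is TRUE because Kate and Sam are knaves.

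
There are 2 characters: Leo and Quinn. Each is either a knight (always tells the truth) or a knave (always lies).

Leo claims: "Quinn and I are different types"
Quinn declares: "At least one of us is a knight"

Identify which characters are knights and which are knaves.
Leo is a knave.
Quinn is a knave.

Verification:
- Leo (knave) says "Quinn and I are different types" - this is FALSE (a lie) because Leo is a knave and Quinn is a knave.
- Quinn (knave) says "At least one of us is a knight" - this is FALSE (a lie) because no one is a knight.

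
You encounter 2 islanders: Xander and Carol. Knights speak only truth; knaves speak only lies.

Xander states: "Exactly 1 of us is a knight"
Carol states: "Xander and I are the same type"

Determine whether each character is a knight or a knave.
Xander is a knight.
Carol is a knave.

Verification:
- Xander (knight) says "Exactly 1 of us is a knight" - this is TRUE because there are 1 knights.
- Carol (knave) says "Xander and I are the same type" - this is FALSE (a lie) because Carol is a knave and Xander is a knight.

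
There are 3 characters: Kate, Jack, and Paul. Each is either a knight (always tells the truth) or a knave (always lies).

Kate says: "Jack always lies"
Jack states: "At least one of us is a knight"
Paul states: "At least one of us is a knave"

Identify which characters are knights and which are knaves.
Kate is a knave.
Jack is a knight.
Paul is a knight.

Verification:
- Kate (knave) says "Jack always lies" - this is FALSE (a lie) because Jack is a knight.
- Jack (knight) says "At least one of us is a knight" - this is TRUE because Jack and Paul are knights.
- Paul (knight) says "At least one of us is a knave" - this is TRUE because Kate is a knave.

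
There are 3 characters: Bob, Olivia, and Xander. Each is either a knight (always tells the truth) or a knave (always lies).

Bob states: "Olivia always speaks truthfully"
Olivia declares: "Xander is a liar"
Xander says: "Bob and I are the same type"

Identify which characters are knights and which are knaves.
Bob is a knight.
Olivia is a knight.
Xander is a knave.

Verification:
- Bob (knight) says "Olivia always speaks truthfully" - this is TRUE because Olivia is a knight.
- Olivia (knight) says "Xander is a liar" - this is TRUE because Xander is a knave.
- Xander (knave) says "Bob and I are the same type" - this is FALSE (a lie) because Xander is a knave and Bob is a knight.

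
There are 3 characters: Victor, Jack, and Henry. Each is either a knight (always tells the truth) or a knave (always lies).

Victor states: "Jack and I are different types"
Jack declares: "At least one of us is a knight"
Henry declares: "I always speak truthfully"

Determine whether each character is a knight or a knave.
Victor is a knave.
Jack is a knave.
Henry is a knave.

Verification:
- Victor (knave) says "Jack and I are different types" - this is FALSE (a lie) because Victor is a knave and Jack is a knave.
- Jack (knave) says "At least one of us is a knight" - this is FALSE (a lie) because no one is a knight.
- Henry (knave) says "I always speak truthfully" - this is FALSE (a lie) because Henry is a knave.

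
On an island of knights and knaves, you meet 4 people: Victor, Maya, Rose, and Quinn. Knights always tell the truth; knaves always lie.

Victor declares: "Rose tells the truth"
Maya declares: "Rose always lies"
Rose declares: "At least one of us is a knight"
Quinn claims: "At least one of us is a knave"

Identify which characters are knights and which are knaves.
Victor is a knight.
Maya is a knave.
Rose is a knight.
Quinn is a knight.

Verification:
- Victor (knight) says "Rose tells the truth" - this is TRUE because Rose is a knight.
- Maya (knave) says "Rose always lies" - this is FALSE (a lie) because Rose is a knight.
- Rose (knight) says "At least one of us is a knight" - this is TRUE because Victor, Rose, and Quinn are knights.
- Quinn (knight) says "At least one of us is a knave" - this is TRUE because Maya is a knave.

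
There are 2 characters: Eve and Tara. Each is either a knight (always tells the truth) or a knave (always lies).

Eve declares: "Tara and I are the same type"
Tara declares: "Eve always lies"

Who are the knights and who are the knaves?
Eve is a knave.
Tara is a knight.

Verification:
- Eve (knave) says "Tara and I are the same type" - this is FALSE (a lie) because Eve is a knave and Tara is a knight.
- Tara (knight) says "Eve always lies" - this is TRUE because Eve is a knave.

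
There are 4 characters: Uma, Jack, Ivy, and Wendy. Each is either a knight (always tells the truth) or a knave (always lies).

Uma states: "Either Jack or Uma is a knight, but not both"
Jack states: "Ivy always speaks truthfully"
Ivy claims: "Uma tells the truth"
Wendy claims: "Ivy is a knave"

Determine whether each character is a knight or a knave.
Uma is a knave.
Jack is a knave.
Ivy is a knave.
Wendy is a knight.

Verification:
- Uma (knave) says "Either Jack or Uma is a knight, but not both" - this is FALSE (a lie) because Jack is a knave and Uma is a knave.
- Jack (knave) says "Ivy always speaks truthfully" - this is FALSE (a lie) because Ivy is a knave.
- Ivy (knave) says "Uma tells the truth" - this is FALSE (a lie) because Uma is a knave.
- Wendy (knight) says "Ivy is a knave" - this is TRUE because Ivy is a knave.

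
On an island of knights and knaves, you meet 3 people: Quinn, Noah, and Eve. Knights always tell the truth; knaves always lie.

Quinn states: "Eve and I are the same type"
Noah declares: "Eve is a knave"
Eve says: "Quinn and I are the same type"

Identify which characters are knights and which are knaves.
Quinn is a knight.
Noah is a knave.
Eve is a knight.

Verification:
- Quinn (knight) says "Eve and I are the same type" - this is TRUE because Quinn is a knight and Eve is a knight.
- Noah (knave) says "Eve is a knave" - this is FALSE (a lie) because Eve is a knight.
- Eve (knight) says "Quinn and I are the same type" - this is TRUE because Eve is a knight and Quinn is a knight.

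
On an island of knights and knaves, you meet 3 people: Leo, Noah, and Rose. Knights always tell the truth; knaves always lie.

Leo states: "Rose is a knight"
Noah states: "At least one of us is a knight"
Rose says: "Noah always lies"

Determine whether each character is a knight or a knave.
Leo is a knave.
Noah is a knight.
Rose is a knave.

Verification:
- Leo (knave) says "Rose is a knight" - this is FALSE (a lie) because Rose is a knave.
- Noah (knight) says "At least one of us is a knight" - this is TRUE because Noah is a knight.
- Rose (knave) says "Noah always lies" - this is FALSE (a lie) because Noah is a knight.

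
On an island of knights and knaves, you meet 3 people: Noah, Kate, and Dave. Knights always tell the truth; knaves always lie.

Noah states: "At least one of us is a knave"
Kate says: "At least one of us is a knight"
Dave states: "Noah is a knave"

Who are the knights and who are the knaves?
Noah is a knight.
Kate is a knight.
Dave is a knave.

Verification:
- Noah (knight) says "At least one of us is a knave" - this is TRUE because Dave is a knave.
- Kate (knight) says "At least one of us is a knight" - this is TRUE because Noah and Kate are knights.
- Dave (knave) says "Noah is a knave" - this is FALSE (a lie) because Noah is a knight.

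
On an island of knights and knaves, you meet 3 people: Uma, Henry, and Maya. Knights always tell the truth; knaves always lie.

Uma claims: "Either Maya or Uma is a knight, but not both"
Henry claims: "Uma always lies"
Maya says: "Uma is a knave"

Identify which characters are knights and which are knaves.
Uma is a knight.
Henry is a knave.
Maya is a knave.

Verification:
- Uma (knight) says "Either Maya or Uma is a knight, but not both" - this is TRUE because Maya is a knave and Uma is a knight.
- Henry (knave) says "Uma always lies" - this is FALSE (a lie) because Uma is a knight.
- Maya (knave) says "Uma is a knave" - this is FALSE (a lie) because Uma is a knight.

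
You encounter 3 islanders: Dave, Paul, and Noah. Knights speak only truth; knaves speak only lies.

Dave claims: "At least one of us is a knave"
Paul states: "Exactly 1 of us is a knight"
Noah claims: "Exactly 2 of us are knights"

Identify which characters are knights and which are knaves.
Dave is a knight.
Paul is a knave.
Noah is a knight.

Verification:
- Dave (knight) says "At least one of us is a knave" - this is TRUE because Paul is a knave.
- Paul (knave) says "Exactly 1 of us is a knight" - this is FALSE (a lie) because there are 2 knights.
- Noah (knight) says "Exactly 2 of us are knights" - this is TRUE because there are 2 knights.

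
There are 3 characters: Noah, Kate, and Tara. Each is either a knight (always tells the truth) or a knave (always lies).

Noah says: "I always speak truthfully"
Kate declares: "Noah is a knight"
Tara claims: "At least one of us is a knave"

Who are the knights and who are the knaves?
Noah is a knave.
Kate is a knave.
Tara is a knight.

Verification:
- Noah (knave) says "I always speak truthfully" - this is FALSE (a lie) because Noah is a knave.
- Kate (knave) says "Noah is a knight" - this is FALSE (a lie) because Noah is a knave.
- Tara (knight) says "At least one of us is a knave" - this is TRUE because Noah and Kate are knaves.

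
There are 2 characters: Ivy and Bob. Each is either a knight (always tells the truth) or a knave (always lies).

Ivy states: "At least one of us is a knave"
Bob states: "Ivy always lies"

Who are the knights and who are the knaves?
Ivy is a knight.
Bob is a knave.

Verification:
- Ivy (knight) says "At least one of us is a knave" - this is TRUE because Bob is a knave.
- Bob (knave) says "Ivy always lies" - this is FALSE (a lie) because Ivy is a knight.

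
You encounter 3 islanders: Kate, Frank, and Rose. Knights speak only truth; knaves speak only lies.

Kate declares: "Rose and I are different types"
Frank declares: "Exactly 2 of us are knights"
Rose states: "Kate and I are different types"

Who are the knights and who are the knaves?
Kate is a knave.
Frank is a knave.
Rose is a knave.

Verification:
- Kate (knave) says "Rose and I are different types" - this is FALSE (a lie) because Kate is a knave and Rose is a knave.
- Frank (knave) says "Exactly 2 of us are knights" - this is FALSE (a lie) because there are 0 knights.
- Rose (knave) says "Kate and I are different types" - this is FALSE (a lie) because Rose is a knave and Kate is a knave.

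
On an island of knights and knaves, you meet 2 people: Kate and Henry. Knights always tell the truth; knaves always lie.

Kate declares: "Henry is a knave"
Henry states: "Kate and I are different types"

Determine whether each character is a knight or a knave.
Kate is a knave.
Henry is a knight.

Verification:
- Kate (knave) says "Henry is a knave" - this is FALSE (a lie) because Henry is a knight.
- Henry (knight) says "Kate and I are different types" - this is TRUE because Henry is a knight and Kate is a knave.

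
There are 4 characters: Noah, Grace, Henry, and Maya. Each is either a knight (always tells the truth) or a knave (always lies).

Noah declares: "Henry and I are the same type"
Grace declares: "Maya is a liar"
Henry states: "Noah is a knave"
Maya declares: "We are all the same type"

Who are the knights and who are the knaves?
Noah is a knave.
Grace is a knight.
Henry is a knight.
Maya is a knave.

Verification:
- Noah (knave) says "Henry and I are the same type" - this is FALSE (a lie) because Noah is a knave and Henry is a knight.
- Grace (knight) says "Maya is a liar" - this is TRUE because Maya is a knave.
- Henry (knight) says "Noah is a knave" - this is TRUE because Noah is a knave.
- Maya (knave) says "We are all the same type" - this is FALSE (a lie) because Grace and Henry are knights and Noah and Maya are knaves.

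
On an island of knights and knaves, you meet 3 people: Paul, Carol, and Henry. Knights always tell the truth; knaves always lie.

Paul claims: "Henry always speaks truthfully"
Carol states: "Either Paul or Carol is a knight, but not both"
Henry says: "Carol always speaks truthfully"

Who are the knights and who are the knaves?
Paul is a knave.
Carol is a knave.
Henry is a knave.

Verification:
- Paul (knave) says "Henry always speaks truthfully" - this is FALSE (a lie) because Henry is a knave.
- Carol (knave) says "Either Paul or Carol is a knight, but not both" - this is FALSE (a lie) because Paul is a knave and Carol is a knave.
- Henry (knave) says "Carol always speaks truthfully" - this is FALSE (a lie) because Carol is a knave.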